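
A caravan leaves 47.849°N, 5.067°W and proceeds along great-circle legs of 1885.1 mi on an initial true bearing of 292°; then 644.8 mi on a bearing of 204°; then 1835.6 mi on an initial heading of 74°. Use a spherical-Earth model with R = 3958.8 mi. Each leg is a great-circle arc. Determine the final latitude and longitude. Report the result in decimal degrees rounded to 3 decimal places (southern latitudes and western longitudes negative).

latitude 43.699°, longitude -15.854°

Apply the spherical direct solution leg by leg, carrying full precision between legs.
Leg 1: from (47.849°, -5.067°), δ = 1885.1/3958.8 = 0.476180 rad, θ = 292° → φ = 50.727°, λ = -47.242°.
Leg 2: from (50.727°, -47.242°), δ = 644.8/3958.8 = 0.162878 rad, θ = 204° → φ = 42.076°, λ = -52.340°.
Leg 3: from (42.076°, -52.340°), δ = 1835.6/3958.8 = 0.463676 rad, θ = 74° → φ = 43.699°, λ = -15.854°.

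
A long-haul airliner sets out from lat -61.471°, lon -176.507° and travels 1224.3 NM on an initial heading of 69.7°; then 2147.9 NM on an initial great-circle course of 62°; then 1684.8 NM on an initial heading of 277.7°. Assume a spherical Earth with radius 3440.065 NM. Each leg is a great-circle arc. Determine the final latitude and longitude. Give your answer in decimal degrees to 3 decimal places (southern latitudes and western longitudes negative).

latitude -19.637°, longitude -140.442°

Apply the spherical direct solution leg by leg, carrying full precision between legs.
Leg 1: from (-61.471°, -176.507°), δ = 1224.3/3440.065 = 0.355894 rad, θ = 69.7° → φ = -49.977°, λ = -145.966°.
Leg 2: from (-49.977°, -145.966°), δ = 2147.9/3440.065 = 0.624378 rad, θ = 62° → φ = -26.411°, λ = -110.775°.
Leg 3: from (-26.411°, -110.775°), δ = 1684.8/3440.065 = 0.489758 rad, θ = 277.7° → φ = -19.637°, λ = -140.442°.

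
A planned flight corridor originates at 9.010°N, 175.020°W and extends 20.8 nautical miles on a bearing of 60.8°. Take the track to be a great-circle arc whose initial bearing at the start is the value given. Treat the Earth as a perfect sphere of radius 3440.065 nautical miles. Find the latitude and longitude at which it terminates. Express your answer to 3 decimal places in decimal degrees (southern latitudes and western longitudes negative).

δ = 20.8/3440.065 = 0.006046 rad (0.3464°).
Converting: φ₁ = 0.157254 rad, θ = 1.061160 rad.
Destination latitude: φ₂ = arcsin( sin φ₁ cos δ + cos φ₁ sin δ cos θ ) = arcsin(0.159517) = 9.179°.
Then Δλ = atan2(0.005213, 0.975000) = 0.005346 rad, from sin θ sin δ cos φ₁ over cos δ − sin φ₁ sin φ₂.
λ₂ = -175.020° + 0.306° = -174.714°.

latitude 9.179°, longitude -174.714°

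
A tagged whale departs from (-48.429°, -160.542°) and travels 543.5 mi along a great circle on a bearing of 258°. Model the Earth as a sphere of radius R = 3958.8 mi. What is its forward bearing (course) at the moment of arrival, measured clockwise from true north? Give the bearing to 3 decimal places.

Central angle δ = d/R = 0.137289 rad.
Converting: φ₁ = -0.845246 rad, θ = 4.502949 rad.
sin φ₂ = sin φ₁ cos δ + cos φ₁ sin δ cos θ = (-0.748134)(0.990591) + (0.663548)(0.136858)(-0.207912) = -0.759975
φ₂ = asin(-0.759975) = -0.863275 rad = -49.462°.
Δλ = atan2( sin θ sin δ cos φ₁ , cos δ − sin φ₁ sin φ₂ ) = atan2(-0.088827, 0.422027) = -0.207450 rad = -11.886°.
λ₂ = -160.542° + -11.886° = -172.428°.
The forward bearing on arrival equals the back-azimuth from the destination plus 180°.
Back-azimuth from P₂ (-49.462°, -172.428°) to P₁ (-48.429°, -160.542°), with Δλ' = λ₁ − λ₂ = 11.886°: atan2( sin Δλ' cos φ₁ , cos φ₂ sin φ₁ − sin φ₂ cos φ₁ cos Δλ' ) = 86.977°.
Final bearing = (86.977° + 180°) mod 360° = 266.977°.

final bearing 266.977°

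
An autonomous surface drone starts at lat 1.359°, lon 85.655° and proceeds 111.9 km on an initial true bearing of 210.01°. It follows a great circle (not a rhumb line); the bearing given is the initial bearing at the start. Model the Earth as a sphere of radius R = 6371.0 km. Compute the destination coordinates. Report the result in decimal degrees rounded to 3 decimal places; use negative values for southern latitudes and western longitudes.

latitude 0.488°, longitude 85.152°

The arc subtends δ = 111.9/6371 = 0.017564 rad at the centre.
With φ₁ = 1.359° = 0.023719 rad and θ = 210.01° = 3.665366 rad:
sin φ₂ = sin φ₁ cos δ + cos φ₁ sin δ cos θ = (0.023717)(0.999846) + (0.999719)(0.017563)(-0.865938) = 0.008509
φ₂ = asin(0.008509) = 0.008509 rad = 0.488°.
For the longitude increment, Δλ = atan2( sin θ sin δ cos φ₁, cos δ − sin φ₁ sin φ₂ ) = atan2(-0.008782, 0.999644) = -0.503°.
Hence λ₂ = 85.655° + -0.503° = 85.152°.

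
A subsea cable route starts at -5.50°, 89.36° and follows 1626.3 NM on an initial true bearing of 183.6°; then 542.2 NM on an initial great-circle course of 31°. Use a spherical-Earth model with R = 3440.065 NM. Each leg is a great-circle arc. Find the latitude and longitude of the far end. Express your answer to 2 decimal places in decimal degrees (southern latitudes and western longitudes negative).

latitude -24.68°, longitude 92.52°

Apply the spherical direct solution leg by leg, carrying full precision between legs.
Leg 1: from (-5.50°, 89.36°), δ = 1626.3/3440.065 = 0.472753 rad, θ = 183.6° → φ = -32.53°, λ = 87.42°.
Leg 2: from (-32.53°, 87.42°), δ = 542.2/3440.065 = 0.157613 rad, θ = 31° → φ = -24.68°, λ = 92.52°.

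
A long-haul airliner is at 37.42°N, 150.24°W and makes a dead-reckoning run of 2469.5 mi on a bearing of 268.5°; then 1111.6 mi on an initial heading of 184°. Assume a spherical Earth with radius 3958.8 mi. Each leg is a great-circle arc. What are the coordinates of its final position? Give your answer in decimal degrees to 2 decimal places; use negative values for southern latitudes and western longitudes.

Apply the spherical direct solution leg by leg, carrying full precision between legs.
Leg 1: from (37.42°, -150.24°), δ = 2469.5/3958.8 = 0.623800 rad, θ = 268.5° → φ = 28.76°, λ = 168.00°.
Leg 2: from (28.76°, 168.00°), δ = 1111.6/3958.8 = 0.280792 rad, θ = 184° → φ = 12.70°, λ = 166.86°.

latitude 12.70°, longitude 166.86°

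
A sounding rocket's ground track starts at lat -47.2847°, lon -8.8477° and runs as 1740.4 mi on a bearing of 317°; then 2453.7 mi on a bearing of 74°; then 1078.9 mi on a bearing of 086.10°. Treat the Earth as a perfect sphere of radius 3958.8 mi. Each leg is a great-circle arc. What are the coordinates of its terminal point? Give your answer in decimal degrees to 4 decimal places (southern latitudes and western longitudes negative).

Apply the spherical direct solution leg by leg, carrying full precision between legs.
Leg 1: from (-47.2847°, -8.8477°), δ = 1740.4/3958.8 = 0.439628 rad, θ = 317° → φ = -26.9825°, λ = -27.8567°.
Leg 2: from (-26.9825°, -27.8567°), δ = 2453.7/3958.8 = 0.619809 rad, θ = 74° → φ = -13.0993°, λ = 7.1237°.
Leg 3: from (-13.0993°, 7.1237°), δ = 1078.9/3958.8 = 0.272532 rad, θ = 86.1° → φ = -11.5628°, λ = 23.0327°.

latitude -11.5628°, longitude 23.0327°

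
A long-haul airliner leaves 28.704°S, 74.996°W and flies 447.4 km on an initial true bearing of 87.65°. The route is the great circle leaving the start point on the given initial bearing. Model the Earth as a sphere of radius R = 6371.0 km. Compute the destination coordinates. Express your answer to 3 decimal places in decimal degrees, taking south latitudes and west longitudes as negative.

latitude -28.462°, longitude -70.422°

Central angle δ = d/R = 0.070224 rad.
With φ₁ = -28.704° = -0.500979 rad and θ = 87.65° = 1.529781 rad:
sin φ₂ = sin φ₁ cos δ + cos φ₁ sin δ cos θ = (-0.480285)(0.997535) + (0.877113)(0.070167)(0.041004) = -0.476577
φ₂ = asin(-0.476577) = -0.496757 rad = -28.462°.
Δλ = atan2( sin θ sin δ cos φ₁ , cos δ − sin φ₁ sin φ₂ ) = atan2(0.061492, 0.768642) = 0.079831 rad = 4.574°.
λ₂ = λ₁ + Δλ = -70.422°.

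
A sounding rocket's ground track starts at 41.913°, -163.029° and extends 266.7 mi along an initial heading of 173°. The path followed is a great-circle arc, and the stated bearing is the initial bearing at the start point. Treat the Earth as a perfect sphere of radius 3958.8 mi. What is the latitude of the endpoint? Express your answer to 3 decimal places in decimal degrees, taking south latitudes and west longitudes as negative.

Central angle δ = d/R = 0.067369 rad.
Converting: φ₁ = 0.731520 rad, θ = 3.019420 rad.
Destination latitude: φ₂ = arcsin( sin φ₁ cos δ + cos φ₁ sin δ cos θ ) = arcsin(0.616764) = 38.080°.
For the longitude increment, Δλ = atan2( sin θ sin δ cos φ₁, cos δ − sin φ₁ sin φ₂ ) = atan2(0.006105, 0.585732) = 0.597°.
λ₂ = λ₁ + Δλ = -162.432°.

latitude 38.080°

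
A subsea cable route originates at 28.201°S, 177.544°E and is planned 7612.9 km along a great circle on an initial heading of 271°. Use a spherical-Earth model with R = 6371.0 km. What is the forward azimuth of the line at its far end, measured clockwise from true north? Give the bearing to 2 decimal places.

final bearing 296.81°

Central angle δ = d/R = 1.194930 rad.
Start latitude φ₁ = -0.492200 rad; initial bearing θ = 4.729842 rad.
Applying the spherical law of cosines for sides, sin φ₂ = sin φ₁ cos δ + cos φ₁ sin δ cos θ = -0.159162, so φ₂ = -9.158°.
Δλ = atan2( sin θ sin δ cos φ₁ , cos δ − sin φ₁ sin φ₂ ) = atan2(-0.819647, 0.291864) = -1.228711 rad = -70.400°.
λ₂ = 177.544° + -70.400° = 107.144°.
The forward bearing on arrival equals the back-azimuth from the destination plus 180°.
Back-azimuth from P₂ (-9.16°, 107.14°) to P₁ (-28.20°, 177.54°), with Δλ' = λ₁ − λ₂ = 70.40°: atan2( sin Δλ' cos φ₁ , cos φ₂ sin φ₁ − sin φ₂ cos φ₁ cos Δλ' ) = 116.81°.
Final bearing = (116.81° + 180°) mod 360° = 296.81°.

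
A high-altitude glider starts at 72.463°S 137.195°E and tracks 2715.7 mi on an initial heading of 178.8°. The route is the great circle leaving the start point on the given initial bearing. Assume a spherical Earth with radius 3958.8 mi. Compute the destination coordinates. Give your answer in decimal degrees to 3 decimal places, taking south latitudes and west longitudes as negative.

Central angle δ = d/R = 0.685991 rad.
Start latitude φ₁ = -1.264718 rad; initial bearing θ = 3.120649 rad.
Applying the spherical law of cosines for sides, sin φ₂ = sin φ₁ cos δ + cos φ₁ sin δ cos θ = -0.928655, so φ₂ = -68.226°.
Δλ = atan2( sin θ sin δ cos φ₁ , cos δ − sin φ₁ sin φ₂ ) = atan2(0.003997, -0.111702) = 3.105823 rad = 177.951°.
λ₂ = 137.195° + 177.951° = 315.146°, normalized to (−180°, 180°] → -44.854°.

latitude -68.226°, longitude -44.854°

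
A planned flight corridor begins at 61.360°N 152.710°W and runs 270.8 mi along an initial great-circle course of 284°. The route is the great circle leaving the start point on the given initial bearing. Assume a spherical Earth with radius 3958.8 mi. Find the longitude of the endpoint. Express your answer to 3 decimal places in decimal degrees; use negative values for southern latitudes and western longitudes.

δ = 270.8/3958.8 = 0.068405 rad (3.9193°).
With φ₁ = 61.360° = 1.070934 rad and θ = 284° = 4.956735 rad:
sin φ₂ = sin φ₁ cos δ + cos φ₁ sin δ cos θ = (0.877649)(0.997661) + (0.479305)(0.068351)(0.241922) = 0.883522
φ₂ = asin(0.883522) = 1.083328 rad = 62.070°.
Then Δλ = atan2(-0.031788, 0.222240) = -0.142071 rad, from sin θ sin δ cos φ₁ over cos δ − sin φ₁ sin φ₂.
Hence λ₂ = -152.710° + -8.140° = -160.850°.

longitude -160.850°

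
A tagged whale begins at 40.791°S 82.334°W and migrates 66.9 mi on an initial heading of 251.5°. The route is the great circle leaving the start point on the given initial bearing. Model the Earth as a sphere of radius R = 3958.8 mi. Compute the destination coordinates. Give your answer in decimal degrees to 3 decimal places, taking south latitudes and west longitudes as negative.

latitude -41.092°, longitude -83.552°

δ = 66.9/3958.8 = 0.016899 rad (0.9682°).
Start latitude φ₁ = -0.711937 rad; initial bearing θ = 4.389503 rad.
sin φ₂ = sin φ₁ cos δ + cos φ₁ sin δ cos θ = (-0.653302)(0.999857) + (0.757098)(0.016898)(-0.317305) = -0.657268
φ₂ = asin(-0.657268) = -0.717188 rad = -41.092°.
Δλ = atan2( sin θ sin δ cos φ₁ , cos δ − sin φ₁ sin φ₂ ) = atan2(-0.012133, 0.570463) = -0.021265 rad = -1.218°.
Hence λ₂ = -82.334° + -1.218° = -83.552°.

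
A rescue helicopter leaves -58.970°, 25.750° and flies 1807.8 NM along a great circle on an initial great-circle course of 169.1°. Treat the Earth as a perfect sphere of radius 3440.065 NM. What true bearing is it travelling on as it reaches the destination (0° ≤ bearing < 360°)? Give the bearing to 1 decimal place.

final bearing 94.7°

The arc subtends δ = 1807.8/3440.065 = 0.525513 rad at the centre.
Converting: φ₁ = -1.029221 rad, θ = 2.951352 rad.
sin φ₂ = sin φ₁ cos δ + cos φ₁ sin δ cos θ = (-0.856898)(0.865067) + (0.515487)(0.501657)(-0.981959) = -0.995206
φ₂ = asin(-0.995206) = -1.472834 rad = -84.387°.
For the longitude increment, Δλ = atan2( sin θ sin δ cos φ₁, cos δ − sin φ₁ sin φ₂ ) = atan2(0.048900, 0.012277) = 75.906°.
λ₂ = 25.750° + 75.906° = 101.656°.
The forward bearing on arrival equals the back-azimuth from the destination plus 180°.
Back-azimuth from P₂ (-84.4°, 101.7°) to P₁ (-59.0°, 25.8°), with Δλ' = λ₁ − λ₂ = -75.9°: atan2( sin Δλ' cos φ₁ , cos φ₂ sin φ₁ − sin φ₂ cos φ₁ cos Δλ' ) = 274.7°.
Final bearing = (274.7° + 180°) mod 360° = 94.7°.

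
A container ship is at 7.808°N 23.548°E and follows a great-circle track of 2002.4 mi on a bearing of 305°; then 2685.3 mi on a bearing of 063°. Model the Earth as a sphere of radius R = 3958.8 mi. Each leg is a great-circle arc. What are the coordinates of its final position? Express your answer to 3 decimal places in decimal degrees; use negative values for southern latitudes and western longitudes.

Apply the spherical direct solution leg by leg, carrying full precision between legs.
Leg 1: from (7.808°, 23.548°), δ = 2002.4/3958.8 = 0.505810 rad, θ = 305° → φ = 23.214°, λ = -2.037°.
Leg 2: from (23.214°, -2.037°), δ = 2685.3/3958.8 = 0.678312 rad, θ = 63° → φ = 34.661°, λ = 40.784°.

latitude 34.661°, longitude 40.784°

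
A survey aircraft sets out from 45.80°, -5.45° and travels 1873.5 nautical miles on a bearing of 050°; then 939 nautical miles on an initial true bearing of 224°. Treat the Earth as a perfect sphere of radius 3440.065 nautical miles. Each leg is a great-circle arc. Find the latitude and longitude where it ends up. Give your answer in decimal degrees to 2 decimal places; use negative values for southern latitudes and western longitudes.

Apply the spherical direct solution leg by leg, carrying full precision between legs.
Leg 1: from (45.80°, -5.45°), δ = 1873.5/3440.065 = 0.544612 rad, θ = 50° → φ = 57.71°, λ = 42.53°.
Leg 2: from (57.71°, 42.53°), δ = 939/3440.065 = 0.272960 rad, θ = 224° → φ = 45.27°, λ = 27.10°.

latitude 45.27°, longitude 27.10°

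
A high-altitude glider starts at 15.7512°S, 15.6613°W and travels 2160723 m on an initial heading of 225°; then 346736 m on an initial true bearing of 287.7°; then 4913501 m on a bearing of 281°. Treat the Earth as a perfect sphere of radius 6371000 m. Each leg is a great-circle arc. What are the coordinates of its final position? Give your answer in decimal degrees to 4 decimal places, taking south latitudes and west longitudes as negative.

Apply the spherical direct solution leg by leg, carrying full precision between legs.
Leg 1: from (-15.7512°, -15.6613°), δ = 2160723/6371000 = 0.339150 rad, θ = 225° → φ = -28.8428°, λ = -31.2399°.
Leg 2: from (-28.8428°, -31.2399°), δ = 346736/6371000 = 0.054424 rad, θ = 287.7° → φ = -27.8532°, λ = -34.6001°.
Leg 3: from (-27.8532°, -34.6001°), δ = 4913501/6371000 = 0.771229 rad, θ = 281° → φ = -12.5578°, λ = -79.1058°.

latitude -12.5578°, longitude -79.1058°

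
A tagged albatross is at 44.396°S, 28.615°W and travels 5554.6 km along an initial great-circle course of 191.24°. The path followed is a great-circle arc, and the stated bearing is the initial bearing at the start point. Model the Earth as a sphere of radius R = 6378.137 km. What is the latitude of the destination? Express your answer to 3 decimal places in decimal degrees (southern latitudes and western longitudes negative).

latitude -80.649°

Central angle δ = d/R = 0.870881 rad.
Converting: φ₁ = -0.774856 rad, θ = 3.337768 rad.
sin φ₂ = sin φ₁ cos δ + cos φ₁ sin δ cos θ = (-0.699613)(0.644153) + (0.714522)(0.764897)(-0.980819) = -0.986710
φ₂ = asin(-0.986710) = -1.407583 rad = -80.649°.
Δλ = atan2( sin θ sin δ cos φ₁ , cos δ − sin φ₁ sin φ₂ ) = atan2(-0.106530, -0.046163) = -1.979704 rad = -113.429°.
Hence λ₂ = -28.615° + -113.429° = -142.044°.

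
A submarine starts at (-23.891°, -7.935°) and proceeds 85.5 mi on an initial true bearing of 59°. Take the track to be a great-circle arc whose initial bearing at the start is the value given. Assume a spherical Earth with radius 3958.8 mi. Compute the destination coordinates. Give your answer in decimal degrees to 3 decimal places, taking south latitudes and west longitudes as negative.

latitude -23.249°, longitude -6.781°

Central angle δ = d/R = 0.021597 rad.
With φ₁ = -23.891° = -0.416977 rad and θ = 59° = 1.029744 rad:
Applying the spherical law of cosines for sides, sin φ₂ = sin φ₁ cos δ + cos φ₁ sin δ cos θ = -0.394734, so φ₂ = -23.249°.
For the longitude increment, Δλ = atan2( sin θ sin δ cos φ₁, cos δ − sin φ₁ sin φ₂ ) = atan2(0.016925, 0.839900) = 1.154°.
λ₂ = -7.935° + 1.154° = -6.781°.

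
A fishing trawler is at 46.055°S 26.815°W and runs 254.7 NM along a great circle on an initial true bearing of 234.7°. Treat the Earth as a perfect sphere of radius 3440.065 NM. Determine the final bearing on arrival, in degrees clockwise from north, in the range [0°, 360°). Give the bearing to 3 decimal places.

final bearing 238.531°

Central angle δ = d/R = 0.074039 rad.
Converting: φ₁ = -0.803811 rad, θ = 4.096288 rad.
Destination latitude: φ₂ = arcsin( sin φ₁ cos δ + cos φ₁ sin δ cos θ ) = arcsin(-0.747697) = -48.391°.
Then Δλ = atan2(-0.041896, 0.458913) = -0.091041 rad, from sin θ sin δ cos φ₁ over cos δ − sin φ₁ sin φ₂.
λ₂ = -26.815° + -5.216° = -32.031°.
The forward bearing on arrival equals the back-azimuth from the destination plus 180°.
Back-azimuth from P₂ (-48.391°, -32.031°) to P₁ (-46.055°, -26.815°), with Δλ' = λ₁ − λ₂ = 5.216°: atan2( sin Δλ' cos φ₁ , cos φ₂ sin φ₁ − sin φ₂ cos φ₁ cos Δλ' ) = 58.531°.
Final bearing = (58.531° + 180°) mod 360° = 238.531°.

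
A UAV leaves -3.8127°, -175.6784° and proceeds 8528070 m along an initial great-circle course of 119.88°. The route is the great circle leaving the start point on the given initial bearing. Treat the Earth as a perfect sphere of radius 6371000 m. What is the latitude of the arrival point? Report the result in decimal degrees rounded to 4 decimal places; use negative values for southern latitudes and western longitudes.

latitude -29.9367°

Angular distance δ = d/R = 8528070 / 6371000 = 1.338576 rad.
With φ₁ = -3.8127° = -0.066544 rad and θ = 119.88° = 2.092301 rad:
sin φ₂ = sin φ₁ cos δ + cos φ₁ sin δ cos θ = (-0.066495)(0.230138) + (0.997787)(0.973158)(-0.498185) = -0.499043
φ₂ = asin(-0.499043) = -0.522494 rad = -29.9367°.
For the longitude increment, Δλ = atan2( sin θ sin δ cos φ₁, cos δ − sin φ₁ sin φ₂ ) = atan2(0.841929, 0.196955) = 76.8334°.
Hence λ₂ = -175.6784° + 76.8334° = -98.8450°.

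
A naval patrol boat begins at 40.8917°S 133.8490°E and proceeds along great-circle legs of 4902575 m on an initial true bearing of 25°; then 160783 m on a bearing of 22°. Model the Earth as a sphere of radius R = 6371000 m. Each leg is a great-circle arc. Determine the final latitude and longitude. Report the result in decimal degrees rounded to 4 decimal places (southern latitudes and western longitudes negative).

Apply the spherical direct solution leg by leg, carrying full precision between legs.
Leg 1: from (-40.8917°, 133.8490°), δ = 4902575/6371000 = 0.769514 rad, θ = 25° → φ = 0.3730°, λ = 150.9501°.
Leg 2: from (0.3730°, 150.9501°), δ = 160783/6371000 = 0.025237 rad, θ = 22° → φ = 1.7136°, λ = 151.4919°.

latitude 1.7136°, longitude 151.4919°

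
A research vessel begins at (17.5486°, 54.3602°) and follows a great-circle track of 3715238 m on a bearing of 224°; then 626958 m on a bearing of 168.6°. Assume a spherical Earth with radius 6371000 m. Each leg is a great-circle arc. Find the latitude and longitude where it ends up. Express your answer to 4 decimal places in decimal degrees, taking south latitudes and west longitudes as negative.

latitude -12.7633°, longitude 32.8208°

Apply the spherical direct solution leg by leg, carrying full precision between legs.
Leg 1: from (17.5486°, 54.3602°), δ = 3715238/6371000 = 0.583148 rad, θ = 224° → φ = -7.2379°, λ = 31.6799°.
Leg 2: from (-7.2379°, 31.6799°), δ = 626958/6371000 = 0.098408 rad, θ = 168.6° → φ = -12.7633°, λ = 32.8208°.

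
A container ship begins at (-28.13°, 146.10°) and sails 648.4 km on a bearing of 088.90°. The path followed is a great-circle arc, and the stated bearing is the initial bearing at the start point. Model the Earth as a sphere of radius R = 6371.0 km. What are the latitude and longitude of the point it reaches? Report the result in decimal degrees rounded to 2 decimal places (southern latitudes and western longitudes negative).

latitude -27.86°, longitude 152.70°

Central angle δ = d/R = 0.101774 rad.
Converting: φ₁ = -0.490961 rad, θ = 1.551598 rad.
Applying the spherical law of cosines for sides, sin φ₂ = sin φ₁ cos δ + cos φ₁ sin δ cos θ = -0.467314, so φ₂ = -27.86°.
For the longitude increment, Δλ = atan2( sin θ sin δ cos φ₁, cos δ − sin φ₁ sin φ₂ ) = atan2(0.089581, 0.774499) = 6.60°.
λ₂ = λ₁ + Δλ = 152.70°.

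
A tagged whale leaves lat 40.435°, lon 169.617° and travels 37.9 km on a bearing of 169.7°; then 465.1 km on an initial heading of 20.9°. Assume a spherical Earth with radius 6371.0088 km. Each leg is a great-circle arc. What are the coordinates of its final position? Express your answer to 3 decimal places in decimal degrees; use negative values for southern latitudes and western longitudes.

Apply the spherical direct solution leg by leg, carrying full precision between legs.
Leg 1: from (40.435°, 169.617°), δ = 37.9/6371.0088 = 0.005949 rad, θ = 169.7° → φ = 40.100°, λ = 169.697°.
Leg 2: from (40.100°, 169.697°), δ = 465.1/6371.0088 = 0.073003 rad, θ = 20.9° → φ = 43.989°, λ = 171.769°.

latitude 43.989°, longitude 171.769°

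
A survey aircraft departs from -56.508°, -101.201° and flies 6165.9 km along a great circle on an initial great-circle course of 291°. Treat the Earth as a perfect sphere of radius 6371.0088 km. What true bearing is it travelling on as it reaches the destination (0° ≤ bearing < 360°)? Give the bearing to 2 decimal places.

Central angle δ = d/R = 0.967806 rad.
Converting: φ₁ = -0.986251 rad, θ = 5.078908 rad.
Applying the spherical law of cosines for sides, sin φ₂ = sin φ₁ cos δ + cos φ₁ sin δ cos θ = -0.310068, so φ₂ = -18.063°.
Δλ = atan2( sin θ sin δ cos φ₁ , cos δ − sin φ₁ sin φ₂ ) = atan2(-0.424315, 0.308523) = -0.942108 rad = -53.979°.
λ₂ = λ₁ + Δλ = -155.180°.
The forward bearing on arrival equals the back-azimuth from the destination plus 180°.
Back-azimuth from P₂ (-18.06°, -155.18°) to P₁ (-56.51°, -101.20°), with Δλ' = λ₁ − λ₂ = 53.98°: atan2( sin Δλ' cos φ₁ , cos φ₂ sin φ₁ − sin φ₂ cos φ₁ cos Δλ' ) = 147.19°.
Final bearing = (147.19° + 180°) mod 360° = 327.19°.

final bearing 327.19°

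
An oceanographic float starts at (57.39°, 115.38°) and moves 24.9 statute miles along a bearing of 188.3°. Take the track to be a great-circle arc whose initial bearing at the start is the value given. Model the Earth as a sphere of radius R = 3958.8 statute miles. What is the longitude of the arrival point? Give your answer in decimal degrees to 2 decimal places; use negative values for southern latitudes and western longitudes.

longitude 115.28°

The arc subtends δ = 24.9/3958.8 = 0.006290 rad at the centre.
Converting: φ₁ = 1.001644 rad, θ = 3.286455 rad.
Applying the spherical law of cosines for sides, sin φ₂ = sin φ₁ cos δ + cos φ₁ sin δ cos θ = 0.838988, so φ₂ = 57.03°.
Then Δλ = atan2(-0.000489, 0.293252) = -0.001669 rad, from sin θ sin δ cos φ₁ over cos δ − sin φ₁ sin φ₂.
λ₂ = 115.38° + -0.10° = 115.28°.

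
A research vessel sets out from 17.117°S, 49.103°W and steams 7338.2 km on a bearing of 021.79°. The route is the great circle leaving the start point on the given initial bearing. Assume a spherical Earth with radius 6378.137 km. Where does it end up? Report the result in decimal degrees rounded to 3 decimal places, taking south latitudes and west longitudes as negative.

δ = 7338.2/6378.137 = 1.150524 rad (65.9202°).
Converting: φ₁ = -0.298748 rad, θ = 0.380307 rad.
sin φ₂ = sin φ₁ cos δ + cos φ₁ sin δ cos θ = (-0.294324)(0.408009) + (0.955706)(0.912978)(0.928551) = 0.690109
φ₂ = asin(0.690109) = 0.761640 rad = 43.639°.
Then Δλ = atan2(0.323891, 0.611125) = 0.487352 rad, from sin θ sin δ cos φ₁ over cos δ − sin φ₁ sin φ₂.
λ₂ = λ₁ + Δλ = -21.180°.

latitude 43.639°, longitude -21.180°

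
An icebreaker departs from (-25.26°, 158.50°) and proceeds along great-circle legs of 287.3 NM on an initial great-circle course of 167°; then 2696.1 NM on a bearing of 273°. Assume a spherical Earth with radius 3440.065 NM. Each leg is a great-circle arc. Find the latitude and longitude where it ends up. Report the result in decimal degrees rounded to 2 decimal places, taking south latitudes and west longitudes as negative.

latitude -18.74°, longitude 111.63°

Apply the spherical direct solution leg by leg, carrying full precision between legs.
Leg 1: from (-25.26°, 158.50°), δ = 287.3/3440.065 = 0.083516 rad, θ = 167° → φ = -29.92°, λ = 159.74°.
Leg 2: from (-29.92°, 159.74°), δ = 2696.1/3440.065 = 0.783735 rad, θ = 273° → φ = -18.74°, λ = 111.63°.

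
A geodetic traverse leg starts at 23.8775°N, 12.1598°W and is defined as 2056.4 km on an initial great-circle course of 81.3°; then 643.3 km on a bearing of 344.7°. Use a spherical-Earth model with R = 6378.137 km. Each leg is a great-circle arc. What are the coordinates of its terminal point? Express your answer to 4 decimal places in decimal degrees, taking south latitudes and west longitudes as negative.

Apply the spherical direct solution leg by leg, carrying full precision between legs.
Leg 1: from (23.8775°, -12.1598°), δ = 2056.4/6378.137 = 0.322414 rad, θ = 81.3° → φ = 25.3249°, λ = 8.1143°.
Leg 2: from (25.3249°, 8.1143°), δ = 643.3/6378.137 = 0.100860 rad, θ = 344.7° → φ = 30.8882°, λ = 6.3402°.

latitude 30.8882°, longitude 6.3402°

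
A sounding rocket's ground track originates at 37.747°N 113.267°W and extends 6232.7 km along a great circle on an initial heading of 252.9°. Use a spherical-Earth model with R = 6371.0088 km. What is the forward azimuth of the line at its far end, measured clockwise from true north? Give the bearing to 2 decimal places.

The arc subtends δ = 6232.7/6371.0088 = 0.978291 rad at the centre.
Start latitude φ₁ = 0.658809 rad; initial bearing θ = 4.413938 rad.
sin φ₂ = sin φ₁ cos δ + cos φ₁ sin δ cos θ = (0.612176)(0.558441) + (0.790722)(0.829544)(-0.294040) = 0.148992
φ₂ = asin(0.148992) = 0.149549 rad = 8.569°.
For the longitude increment, Δλ = atan2( sin θ sin δ cos φ₁, cos δ − sin φ₁ sin φ₂ ) = atan2(-0.626941, 0.467232) = -53.304°.
λ₂ = -113.267° + -53.304° = -166.571°.
The forward bearing on arrival equals the back-azimuth from the destination plus 180°.
Back-azimuth from P₂ (8.57°, -166.57°) to P₁ (37.75°, -113.27°), with Δλ' = λ₁ − λ₂ = 53.30°: atan2( sin Δλ' cos φ₁ , cos φ₂ sin φ₁ − sin φ₂ cos φ₁ cos Δλ' ) = 49.84°.
Final bearing = (49.84° + 180°) mod 360° = 229.84°.

final bearing 229.84°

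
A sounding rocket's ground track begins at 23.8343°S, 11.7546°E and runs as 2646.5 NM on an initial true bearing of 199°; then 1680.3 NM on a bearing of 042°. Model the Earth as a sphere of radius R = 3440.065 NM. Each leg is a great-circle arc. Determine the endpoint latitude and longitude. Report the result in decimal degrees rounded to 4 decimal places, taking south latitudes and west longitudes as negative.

latitude -39.0478°, longitude 5.5426°

Apply the spherical direct solution leg by leg, carrying full precision between legs.
Leg 1: from (-23.8343°, 11.7546°), δ = 2646.5/3440.065 = 0.769317 rad, θ = 199° → φ = -63.1188°, λ = -18.3052°.
Leg 2: from (-63.1188°, -18.3052°), δ = 1680.3/3440.065 = 0.488450 rad, θ = 42° → φ = -39.0478°, λ = 5.5426°.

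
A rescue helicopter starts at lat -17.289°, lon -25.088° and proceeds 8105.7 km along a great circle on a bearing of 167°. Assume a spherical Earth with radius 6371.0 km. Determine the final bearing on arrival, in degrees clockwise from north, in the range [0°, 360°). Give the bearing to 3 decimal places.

Angular distance δ = d/R = 8105.7 / 6371 = 1.272281 rad.
With φ₁ = -17.289° = -0.301750 rad and θ = 167° = 2.914700 rad:
sin φ₂ = sin φ₁ cos δ + cos φ₁ sin δ cos θ = (-0.297192)(0.294102) + (0.954818)(0.955774)(-0.974370) = -0.976605
φ₂ = asin(-0.976605) = -1.354063 rad = -77.582°.
For the longitude increment, Δλ = atan2( sin θ sin δ cos φ₁, cos δ − sin φ₁ sin φ₂ ) = atan2(0.205288, 0.003863) = 88.922°.
λ₂ = -25.088° + 88.922° = 63.834°.
The forward bearing on arrival equals the back-azimuth from the destination plus 180°.
Back-azimuth from P₂ (-77.582°, 63.834°) to P₁ (-17.289°, -25.088°), with Δλ' = λ₁ − λ₂ = -88.922°: atan2( sin Δλ' cos φ₁ , cos φ₂ sin φ₁ − sin φ₂ cos φ₁ cos Δλ' ) = 267.220°.
Final bearing = (267.220° + 180°) mod 360° = 87.220°.

final bearing 87.220°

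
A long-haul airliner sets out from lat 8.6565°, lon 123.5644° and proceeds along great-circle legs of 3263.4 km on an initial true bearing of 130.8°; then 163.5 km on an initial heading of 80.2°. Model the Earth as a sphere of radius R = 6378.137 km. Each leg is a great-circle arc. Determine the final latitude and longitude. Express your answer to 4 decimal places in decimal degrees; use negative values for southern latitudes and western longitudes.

latitude -10.4105°, longitude 147.1934°

Apply the spherical direct solution leg by leg, carrying full precision between legs.
Leg 1: from (8.6565°, 123.5644°), δ = 3263.4/6378.137 = 0.511654 rad, θ = 130.8° → φ = -10.6639°, λ = 145.7219°.
Leg 2: from (-10.6639°, 145.7219°), δ = 163.5/6378.137 = 0.025634 rad, θ = 80.2° → φ = -10.4105°, λ = 147.1934°.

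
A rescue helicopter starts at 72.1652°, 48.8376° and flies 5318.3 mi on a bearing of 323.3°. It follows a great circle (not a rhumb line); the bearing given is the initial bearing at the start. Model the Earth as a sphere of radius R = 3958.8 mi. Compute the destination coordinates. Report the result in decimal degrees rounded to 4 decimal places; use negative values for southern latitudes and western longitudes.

δ = 5318.3/3958.8 = 1.343412 rad (76.9718°).
Converting: φ₁ = 1.259520 rad, θ = 5.642649 rad.
Applying the spherical law of cosines for sides, sin φ₂ = sin φ₁ cos δ + cos φ₁ sin δ cos θ = 0.453838, so φ₂ = 26.9902°.
Then Δλ = atan2(-0.178325, -0.206599) = -2.429514 rad, from sin θ sin δ cos φ₁ over cos δ − sin φ₁ sin φ₂.
Hence λ₂ = 48.8376° + -139.2009° = -90.3633°.

latitude 26.9902°, longitude -90.3633°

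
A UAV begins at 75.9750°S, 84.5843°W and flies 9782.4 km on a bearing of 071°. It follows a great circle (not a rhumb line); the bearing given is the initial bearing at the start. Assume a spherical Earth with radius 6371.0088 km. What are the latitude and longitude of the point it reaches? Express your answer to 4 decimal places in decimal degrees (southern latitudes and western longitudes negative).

The arc subtends δ = 9782.4/6371.0088 = 1.535455 rad at the centre.
Converting: φ₁ = -1.326014 rad, θ = 1.239184 rad.
sin φ₂ = sin φ₁ cos δ + cos φ₁ sin δ cos θ = (-0.970190)(0.035334) + (0.242345)(0.999376)(0.325568) = 0.044570
φ₂ = asin(0.044570) = 0.044585 rad = 2.5545°.
Then Δλ = atan2(0.228999, 0.078575) = 1.240259 rad, from sin θ sin δ cos φ₁ over cos δ − sin φ₁ sin φ₂.
Hence λ₂ = -84.5843° + 71.0616° = -13.5227°.

latitude 2.5545°, longitude -13.5227°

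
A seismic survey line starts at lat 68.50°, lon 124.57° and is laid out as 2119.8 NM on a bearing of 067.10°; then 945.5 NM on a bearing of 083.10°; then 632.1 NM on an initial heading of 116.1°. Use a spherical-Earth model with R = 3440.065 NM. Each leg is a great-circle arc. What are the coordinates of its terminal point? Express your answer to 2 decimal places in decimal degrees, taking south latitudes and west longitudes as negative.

latitude 50.24°, longitude -111.45°

Apply the spherical direct solution leg by leg, carrying full precision between legs.
Leg 1: from (68.50°, 124.57°), δ = 2119.8/3440.065 = 0.616209 rad, θ = 67.1° → φ = 57.32°, λ = -155.01°.
Leg 2: from (57.32°, -155.01°), δ = 945.5/3440.065 = 0.274849 rad, θ = 83.1° → φ = 55.87°, λ = -126.31°.
Leg 3: from (55.87°, -126.31°), δ = 632.1/3440.065 = 0.183747 rad, θ = 116.1° → φ = 50.24°, λ = -111.45°.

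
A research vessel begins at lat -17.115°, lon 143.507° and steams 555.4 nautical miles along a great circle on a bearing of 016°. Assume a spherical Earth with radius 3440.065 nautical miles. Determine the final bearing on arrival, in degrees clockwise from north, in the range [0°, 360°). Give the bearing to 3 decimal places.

Central angle δ = d/R = 0.161450 rad.
Start latitude φ₁ = -0.298713 rad; initial bearing θ = 0.279253 rad.
Destination latitude: φ₂ = arcsin( sin φ₁ cos δ + cos φ₁ sin δ cos θ ) = arcsin(-0.142783) = -8.209°.
For the longitude increment, Δλ = atan2( sin θ sin δ cos φ₁, cos δ − sin φ₁ sin φ₂ ) = atan2(0.042347, 0.944975) = 2.566°.
Hence λ₂ = 143.507° + 2.566° = 146.073°.
The forward bearing on arrival equals the back-azimuth from the destination plus 180°.
Back-azimuth from P₂ (-8.209°, 146.073°) to P₁ (-17.115°, 143.507°), with Δλ' = λ₁ − λ₂ = -2.566°: atan2( sin Δλ' cos φ₁ , cos φ₂ sin φ₁ − sin φ₂ cos φ₁ cos Δλ' ) = 195.436°.
Final bearing = (195.436° + 180°) mod 360° = 15.436°.

final bearing 15.436°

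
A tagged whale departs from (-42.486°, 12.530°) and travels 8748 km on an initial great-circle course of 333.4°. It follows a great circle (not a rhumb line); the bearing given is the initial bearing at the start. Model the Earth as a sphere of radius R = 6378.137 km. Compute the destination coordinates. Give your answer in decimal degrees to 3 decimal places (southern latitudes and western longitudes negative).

latitude 30.842°, longitude -18.213°

Angular distance δ = d/R = 8748 / 6378.137 = 1.371560 rad.
Converting: φ₁ = -0.741521 rad, θ = 5.818928 rad.
Destination latitude: φ₂ = arcsin( sin φ₁ cos δ + cos φ₁ sin δ cos θ ) = arcsin(0.512666) = 30.842°.
For the longitude increment, Δλ = atan2( sin θ sin δ cos φ₁, cos δ − sin φ₁ sin φ₂ ) = atan2(-0.323665, 0.544180) = -30.743°.
λ₂ = 12.530° + -30.743° = -18.213°.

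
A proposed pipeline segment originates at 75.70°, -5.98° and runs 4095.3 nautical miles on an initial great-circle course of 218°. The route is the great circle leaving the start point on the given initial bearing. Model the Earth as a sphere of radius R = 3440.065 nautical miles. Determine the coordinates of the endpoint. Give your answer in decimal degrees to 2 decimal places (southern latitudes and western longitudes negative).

latitude 10.31°, longitude -41.50°

Central angle δ = d/R = 1.190472 rad.
Converting: φ₁ = 1.321214 rad, θ = 3.804818 rad.
Destination latitude: φ₂ = arcsin( sin φ₁ cos δ + cos φ₁ sin δ cos θ ) = arcsin(0.178990) = 10.31°.
Δλ = atan2( sin θ sin δ cos φ₁ , cos δ − sin φ₁ sin φ₂ ) = atan2(-0.141202, 0.197778) = -0.620021 rad = -35.52°.
λ₂ = λ₁ + Δλ = -41.50°.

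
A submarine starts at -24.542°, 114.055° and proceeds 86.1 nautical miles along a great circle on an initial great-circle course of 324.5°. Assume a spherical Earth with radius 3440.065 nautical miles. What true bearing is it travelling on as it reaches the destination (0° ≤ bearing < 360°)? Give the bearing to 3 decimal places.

final bearing 324.868°

The arc subtends δ = 86.1/3440.065 = 0.025029 rad at the centre.
Start latitude φ₁ = -0.428339 rad; initial bearing θ = 5.663593 rad.
Destination latitude: φ₂ = arcsin( sin φ₁ cos δ + cos φ₁ sin δ cos θ ) = arcsin(-0.396697) = -23.372°.
For the longitude increment, Δλ = atan2( sin θ sin δ cos φ₁, cos δ − sin φ₁ sin φ₂ ) = atan2(-0.013220, 0.834915) = -0.907°.
λ₂ = λ₁ + Δλ = 113.148°.
The forward bearing on arrival equals the back-azimuth from the destination plus 180°.
Back-azimuth from P₂ (-23.372°, 113.148°) to P₁ (-24.542°, 114.055°), with Δλ' = λ₁ − λ₂ = 0.907°: atan2( sin Δλ' cos φ₁ , cos φ₂ sin φ₁ − sin φ₂ cos φ₁ cos Δλ' ) = 144.868°.
Final bearing = (144.868° + 180°) mod 360° = 324.868°.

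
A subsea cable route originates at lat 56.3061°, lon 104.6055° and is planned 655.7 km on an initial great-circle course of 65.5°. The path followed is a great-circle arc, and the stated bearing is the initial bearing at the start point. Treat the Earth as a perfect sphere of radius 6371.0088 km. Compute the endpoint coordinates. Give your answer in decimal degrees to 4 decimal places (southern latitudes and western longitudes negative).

latitude 58.3474°, longitude 114.8675°

Angular distance δ = d/R = 655.7 / 6371.0088 = 0.102919 rad.
With φ₁ = 56.3061° = 0.982727 rad and θ = 65.5° = 1.143191 rad:
Destination latitude: φ₂ = arcsin( sin φ₁ cos δ + cos φ₁ sin δ cos θ ) = arcsin(0.851246) = 58.3474°.
Then Δλ = atan2(0.051863, 0.286461) = 0.179106 rad, from sin θ sin δ cos φ₁ over cos δ − sin φ₁ sin φ₂.
Hence λ₂ = 104.6055° + 10.2620° = 114.8675°.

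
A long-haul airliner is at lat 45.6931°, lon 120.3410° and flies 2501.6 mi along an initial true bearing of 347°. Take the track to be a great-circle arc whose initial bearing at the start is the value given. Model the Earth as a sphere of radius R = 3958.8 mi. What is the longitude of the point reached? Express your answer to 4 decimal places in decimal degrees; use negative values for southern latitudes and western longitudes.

longitude 79.1360°

Central angle δ = d/R = 0.631909 rad.
Start latitude φ₁ = 0.797495 rad; initial bearing θ = 6.056293 rad.
Applying the spherical law of cosines for sides, sin φ₂ = sin φ₁ cos δ + cos φ₁ sin δ cos θ = 0.979446, so φ₂ = 78.3632°.
For the longitude increment, Δλ = atan2( sin θ sin δ cos φ₁, cos δ − sin φ₁ sin φ₂ ) = atan2(-0.092814, 0.106002) = -41.2050°.
λ₂ = 120.3410° + -41.2050° = 79.1360°.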